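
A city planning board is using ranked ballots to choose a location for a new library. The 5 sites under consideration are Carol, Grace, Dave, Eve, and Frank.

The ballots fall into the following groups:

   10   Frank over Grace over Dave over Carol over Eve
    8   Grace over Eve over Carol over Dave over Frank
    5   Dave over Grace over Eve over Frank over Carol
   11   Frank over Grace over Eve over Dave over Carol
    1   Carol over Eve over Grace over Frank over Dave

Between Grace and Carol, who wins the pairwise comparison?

Grace

Ballots ranking Grace above Carol: 10+8+5+11 = 34.
Ballots ranking Carol above Grace: 1.
Grace wins the head-to-head, 34–1.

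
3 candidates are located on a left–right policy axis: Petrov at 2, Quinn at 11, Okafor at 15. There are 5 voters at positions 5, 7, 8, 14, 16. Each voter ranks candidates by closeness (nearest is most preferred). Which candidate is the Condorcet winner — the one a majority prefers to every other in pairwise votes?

Quinn

With single-peaked preferences on a line, the Condorcet winner is the candidate closest to the median voter.
The median voter (position 8) is closest to Quinn at 11.
Check: Quinn vs Petrov — voters closer to Quinn: 4 of 5.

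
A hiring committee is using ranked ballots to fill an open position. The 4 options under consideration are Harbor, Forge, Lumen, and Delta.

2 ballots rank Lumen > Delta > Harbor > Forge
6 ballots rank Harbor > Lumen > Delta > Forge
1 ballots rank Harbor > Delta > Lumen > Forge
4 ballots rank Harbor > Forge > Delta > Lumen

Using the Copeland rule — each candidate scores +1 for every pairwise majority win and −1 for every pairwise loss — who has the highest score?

Harbor

Pairwise results:
  Harbor vs Forge: Harbor wins 13–0.
  Harbor vs Lumen: Harbor wins 11–2.
  Harbor vs Delta: Harbor wins 11–2.
  Forge vs Lumen: Lumen wins 9–4.
  Forge vs Delta: Delta wins 9–4.
  Lumen vs Delta: Lumen wins 8–5.
Copeland scores (wins − losses):
  Harbor: 3 − 0 = 3
  Forge: 0 − 3 = -3
  Lumen: 2 − 1 = 1
  Delta: 1 − 2 = -1
Harbor has the best Copeland score.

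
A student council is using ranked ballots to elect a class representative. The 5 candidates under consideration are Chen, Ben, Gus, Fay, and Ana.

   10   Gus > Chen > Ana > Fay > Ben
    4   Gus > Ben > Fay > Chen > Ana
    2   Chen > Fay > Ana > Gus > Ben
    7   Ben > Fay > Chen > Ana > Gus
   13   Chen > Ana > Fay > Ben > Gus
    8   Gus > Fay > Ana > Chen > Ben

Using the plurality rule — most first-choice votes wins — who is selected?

First-place vote totals:
  Chen: 15
  Ben: 7
  Gus: 22
  Fay: 0
  Ana: 0
Gus has the most first-place votes.

Gus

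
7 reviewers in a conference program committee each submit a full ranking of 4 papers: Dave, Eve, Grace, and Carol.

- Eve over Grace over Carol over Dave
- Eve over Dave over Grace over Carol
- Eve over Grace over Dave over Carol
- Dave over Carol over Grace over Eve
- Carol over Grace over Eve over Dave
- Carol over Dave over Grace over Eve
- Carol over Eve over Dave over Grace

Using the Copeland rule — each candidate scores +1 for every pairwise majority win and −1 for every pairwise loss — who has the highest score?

Carol

Pairwise results:
  Dave vs Eve: Eve wins 5–2.
  Dave vs Grace: Dave wins 4–3.
  Dave vs Carol: Carol wins 4–3.
  Eve vs Grace: Eve wins 4–3.
  Eve vs Carol: Carol wins 4–3.
  Grace vs Carol: Carol wins 4–3.
Copeland scores (wins − losses):
  Dave: 1 − 2 = -1
  Eve: 2 − 1 = 1
  Grace: 0 − 3 = -3
  Carol: 3 − 0 = 3
Carol has the best Copeland score.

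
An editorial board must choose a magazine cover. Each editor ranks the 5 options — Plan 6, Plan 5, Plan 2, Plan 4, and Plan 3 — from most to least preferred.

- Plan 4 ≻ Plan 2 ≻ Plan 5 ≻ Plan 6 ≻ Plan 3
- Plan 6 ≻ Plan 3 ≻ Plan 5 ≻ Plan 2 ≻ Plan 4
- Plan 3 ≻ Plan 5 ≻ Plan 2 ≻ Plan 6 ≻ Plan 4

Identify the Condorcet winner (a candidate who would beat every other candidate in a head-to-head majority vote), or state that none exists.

None — there is no Condorcet winner

Head-to-head results (3 voters total):
Plan 6 vs Plan 5: Plan 5 wins 2–1.
Plan 6 vs Plan 2: Plan 2 wins 2–1.
Plan 6 vs Plan 4: Plan 6 wins 2–1.
Plan 6 vs Plan 3: Plan 6 wins 2–1.
Plan 5 vs Plan 2: Plan 5 wins 2–1.
Plan 5 vs Plan 4: Plan 5 wins 2–1.
Plan 5 vs Plan 3: Plan 3 wins 2–1.
Plan 2 vs Plan 4: Plan 2 wins 2–1.
Plan 2 vs Plan 3: Plan 3 wins 2–1.
Plan 4 vs Plan 3: Plan 3 wins 2–1.
No candidate beats all others: Plan 6 beats Plan 3 beats Plan 5 beats Plan 6, a majority cycle.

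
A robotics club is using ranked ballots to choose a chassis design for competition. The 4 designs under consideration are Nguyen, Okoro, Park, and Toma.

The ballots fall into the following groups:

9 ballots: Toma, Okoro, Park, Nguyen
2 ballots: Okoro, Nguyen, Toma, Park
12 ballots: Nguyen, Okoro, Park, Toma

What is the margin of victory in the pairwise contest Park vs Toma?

Ballots ranking Park above Toma: 12.
Ballots ranking Toma above Park: 9+2 = 11.
Park wins 12–11, a margin of 1.

1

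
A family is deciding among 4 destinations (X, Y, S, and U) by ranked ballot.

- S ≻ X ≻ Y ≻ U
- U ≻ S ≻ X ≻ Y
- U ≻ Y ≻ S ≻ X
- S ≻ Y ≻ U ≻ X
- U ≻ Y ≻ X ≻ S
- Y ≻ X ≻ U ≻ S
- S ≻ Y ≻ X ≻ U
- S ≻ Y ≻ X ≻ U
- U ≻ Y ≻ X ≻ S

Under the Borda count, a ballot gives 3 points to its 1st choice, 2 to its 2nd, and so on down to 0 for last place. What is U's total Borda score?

Borda scores:
  X: 2 + 1 + 0 + 0 + 1 + 2 + 1 + 1 + 1 = 9
  Y: 1 + 0 + 2 + 2 + 2 + 3 + 2 + 2 + 2 = 16
  S: 3 + 2 + 1 + 3 + 0 + 0 + 3 + 3 + 0 = 15
  U: 0 + 3 + 3 + 1 + 3 + 1 + 0 + 0 + 3 = 14

14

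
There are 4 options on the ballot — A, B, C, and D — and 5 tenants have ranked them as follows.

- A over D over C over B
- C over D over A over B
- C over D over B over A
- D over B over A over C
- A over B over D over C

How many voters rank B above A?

2

Ballots ranking B above A: 2.
Ballots ranking A above B: 3.
So 2 of 5 voters prefer B to A.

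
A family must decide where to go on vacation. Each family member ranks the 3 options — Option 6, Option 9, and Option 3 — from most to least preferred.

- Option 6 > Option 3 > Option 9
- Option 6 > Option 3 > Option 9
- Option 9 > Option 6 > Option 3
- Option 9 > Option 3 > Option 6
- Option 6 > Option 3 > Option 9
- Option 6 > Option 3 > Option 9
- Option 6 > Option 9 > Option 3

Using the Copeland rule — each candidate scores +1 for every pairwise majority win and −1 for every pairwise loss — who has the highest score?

Option 6

Pairwise results:
  Option 6 vs Option 9: Option 6 wins 5–2.
  Option 6 vs Option 3: Option 6 wins 6–1.
  Option 9 vs Option 3: Option 3 wins 4–3.
Copeland scores (wins − losses):
  Option 6: 2 − 0 = 2
  Option 9: 0 − 2 = -2
  Option 3: 1 − 1 = 0
Option 6 has the best Copeland score.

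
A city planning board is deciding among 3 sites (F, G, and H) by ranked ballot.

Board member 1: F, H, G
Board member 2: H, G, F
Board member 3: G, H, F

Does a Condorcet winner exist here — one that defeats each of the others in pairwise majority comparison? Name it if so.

H

Head-to-head results (3 voters total):
F vs G: G wins 2–1.
F vs H: H wins 2–1.
G vs H: H wins 2–1.
H beats each rival — F (2–1), G (2–1) — so H is the Condorcet winner.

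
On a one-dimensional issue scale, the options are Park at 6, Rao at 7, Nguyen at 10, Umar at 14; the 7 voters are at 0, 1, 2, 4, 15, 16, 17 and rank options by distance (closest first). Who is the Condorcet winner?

With single-peaked preferences on a line, the Condorcet winner is the candidate closest to the median voter.
The median voter (position 4) is closest to Park at 6.
Check: Park vs Umar — voters closer to Park: 4 of 7.

Park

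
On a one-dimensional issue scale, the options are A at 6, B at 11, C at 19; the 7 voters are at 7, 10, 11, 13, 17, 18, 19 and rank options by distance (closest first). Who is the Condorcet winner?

B

With single-peaked preferences on a line, the Condorcet winner is the candidate closest to the median voter.
The median voter (position 13) is closest to B at 11.
Check: B vs C — voters closer to B: 4 of 7.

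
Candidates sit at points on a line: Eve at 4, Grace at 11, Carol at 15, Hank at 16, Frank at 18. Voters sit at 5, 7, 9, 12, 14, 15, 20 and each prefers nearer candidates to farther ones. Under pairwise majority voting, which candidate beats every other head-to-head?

With single-peaked preferences on a line, the Condorcet winner is the candidate closest to the median voter.
The median voter (position 12) is closest to Grace at 11.
Check: Grace vs Eve — voters closer to Grace: 5 of 7.

Grace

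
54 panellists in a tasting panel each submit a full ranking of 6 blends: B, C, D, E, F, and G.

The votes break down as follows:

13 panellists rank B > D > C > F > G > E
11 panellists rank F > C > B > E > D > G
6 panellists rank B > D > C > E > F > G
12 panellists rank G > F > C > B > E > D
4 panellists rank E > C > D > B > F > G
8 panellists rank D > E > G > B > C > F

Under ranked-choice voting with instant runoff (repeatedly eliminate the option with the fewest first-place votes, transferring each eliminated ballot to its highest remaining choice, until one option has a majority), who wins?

Round 1: B 19, G 12, F 11, D 8, E 4, C 0. C has the fewest and is eliminated.
Round 2: B 19, G 12, F 11, D 8, E 4. E has the fewest and is eliminated.
Round 3: B 19, D 12, G 12, F 11. F has the fewest and is eliminated.
Round 4: B 30, D 12, G 12. B has a majority.

B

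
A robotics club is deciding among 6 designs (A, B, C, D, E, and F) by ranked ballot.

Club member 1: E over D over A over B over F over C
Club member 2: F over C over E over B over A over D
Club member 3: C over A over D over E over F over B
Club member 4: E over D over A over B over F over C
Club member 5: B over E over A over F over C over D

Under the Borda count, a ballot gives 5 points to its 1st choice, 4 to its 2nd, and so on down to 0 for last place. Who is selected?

Borda scores:
  A: 3 + 1 + 4 + 3 + 3 = 14
  B: 2 + 2 + 0 + 2 + 5 = 11
  C: 0 + 4 + 5 + 0 + 1 = 10
  D: 4 + 0 + 3 + 4 + 0 = 11
  E: 5 + 3 + 2 + 5 + 4 = 19
  F: 1 + 5 + 1 + 1 + 2 = 10
E has the highest total.

E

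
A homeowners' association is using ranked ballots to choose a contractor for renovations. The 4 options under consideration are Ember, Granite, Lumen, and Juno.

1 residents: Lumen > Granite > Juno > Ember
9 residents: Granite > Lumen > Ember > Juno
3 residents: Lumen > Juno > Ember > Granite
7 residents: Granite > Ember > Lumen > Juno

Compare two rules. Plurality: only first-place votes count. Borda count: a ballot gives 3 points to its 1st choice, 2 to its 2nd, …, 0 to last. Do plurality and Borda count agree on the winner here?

Plurality first-place counts: Ember 0, Granite 16, Lumen 4, Juno 0 → Granite.
Borda totals: Ember 26, Granite 50, Lumen 37, Juno 7 → Granite.
The two rules agree on Granite.

Yes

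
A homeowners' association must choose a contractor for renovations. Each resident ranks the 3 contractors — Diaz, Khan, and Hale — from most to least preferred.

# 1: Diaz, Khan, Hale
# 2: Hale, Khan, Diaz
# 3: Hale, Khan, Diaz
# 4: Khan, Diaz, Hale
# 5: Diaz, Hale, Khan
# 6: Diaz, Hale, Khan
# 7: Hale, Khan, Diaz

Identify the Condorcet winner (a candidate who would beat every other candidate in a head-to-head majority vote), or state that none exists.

Head-to-head results (7 voters total):
Diaz vs Khan: Khan wins 4–3.
Diaz vs Hale: Diaz wins 4–3.
Khan vs Hale: Hale wins 5–2.
No candidate beats all others: Diaz beats Hale beats Khan beats Diaz, a majority cycle.

There is no Condorcet winner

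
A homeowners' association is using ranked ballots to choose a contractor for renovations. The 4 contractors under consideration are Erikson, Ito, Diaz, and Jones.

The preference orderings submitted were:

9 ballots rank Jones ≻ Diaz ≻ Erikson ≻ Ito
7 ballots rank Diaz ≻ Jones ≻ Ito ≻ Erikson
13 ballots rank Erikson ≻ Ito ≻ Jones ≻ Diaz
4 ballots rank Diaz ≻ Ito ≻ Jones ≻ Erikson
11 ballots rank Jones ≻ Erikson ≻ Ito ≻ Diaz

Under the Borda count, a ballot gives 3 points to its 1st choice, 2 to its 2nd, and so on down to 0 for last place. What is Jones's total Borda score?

Borda scores:
  Erikson: 9·1 + 7·0 + 13·3 + 4·0 + 11·2 = 70
  Ito: 9·0 + 7·1 + 13·2 + 4·2 + 11·1 = 52
  Diaz: 9·2 + 7·3 + 13·0 + 4·3 + 11·0 = 51
  Jones: 9·3 + 7·2 + 13·1 + 4·1 + 11·3 = 91

91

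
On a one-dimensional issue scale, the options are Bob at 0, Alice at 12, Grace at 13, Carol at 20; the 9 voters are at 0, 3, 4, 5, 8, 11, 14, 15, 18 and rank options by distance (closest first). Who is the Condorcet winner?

With single-peaked preferences on a line, the Condorcet winner is the candidate closest to the median voter.
The median voter (position 8) is closest to Alice at 12.
Check: Alice vs Grace — voters closer to Alice: 6 of 9.

Alice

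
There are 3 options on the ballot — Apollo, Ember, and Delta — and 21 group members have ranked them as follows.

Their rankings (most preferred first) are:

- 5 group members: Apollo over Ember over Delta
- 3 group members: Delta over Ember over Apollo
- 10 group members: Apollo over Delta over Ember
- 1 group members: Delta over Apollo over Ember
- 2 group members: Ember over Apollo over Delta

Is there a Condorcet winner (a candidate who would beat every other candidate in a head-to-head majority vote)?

Head-to-head results (21 voters total):
Apollo vs Ember: Apollo wins 16–5.
Apollo vs Delta: Apollo wins 17–4.
Ember vs Delta: Delta wins 14–7.
Apollo beats each rival — Ember (16–5), Delta (17–4) — so Apollo is the Condorcet winner.

Yes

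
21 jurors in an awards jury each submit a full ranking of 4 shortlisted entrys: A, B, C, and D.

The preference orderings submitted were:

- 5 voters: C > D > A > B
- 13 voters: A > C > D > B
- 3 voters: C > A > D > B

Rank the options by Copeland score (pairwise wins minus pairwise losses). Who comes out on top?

A

Pairwise results:
  A vs B: A wins 21–0.
  A vs C: A wins 13–8.
  A vs D: A wins 16–5.
  B vs C: C wins 21–0.
  B vs D: D wins 21–0.
  C vs D: C wins 21–0.
Copeland scores (wins − losses):
  A: 3 − 0 = 3
  B: 0 − 3 = -3
  C: 2 − 1 = 1
  D: 1 − 2 = -1
A has the best Copeland score.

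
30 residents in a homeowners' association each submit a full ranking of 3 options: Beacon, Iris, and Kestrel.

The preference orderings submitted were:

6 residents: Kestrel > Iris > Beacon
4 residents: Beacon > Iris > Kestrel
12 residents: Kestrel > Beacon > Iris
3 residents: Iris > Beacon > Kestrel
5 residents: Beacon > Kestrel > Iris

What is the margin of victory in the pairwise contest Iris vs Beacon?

Ballots ranking Iris above Beacon: 6+3 = 9.
Ballots ranking Beacon above Iris: 4+12+5 = 21.
Beacon wins 21–9, a margin of 12.

12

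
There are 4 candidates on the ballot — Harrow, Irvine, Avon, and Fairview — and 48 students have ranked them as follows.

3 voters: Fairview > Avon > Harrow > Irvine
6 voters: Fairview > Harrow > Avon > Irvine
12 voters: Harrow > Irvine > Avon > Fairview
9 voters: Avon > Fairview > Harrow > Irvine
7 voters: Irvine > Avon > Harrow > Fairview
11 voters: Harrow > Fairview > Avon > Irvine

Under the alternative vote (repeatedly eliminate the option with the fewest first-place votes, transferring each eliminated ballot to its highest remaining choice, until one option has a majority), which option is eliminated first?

Round 1: Harrow 23, Avon 9, Fairview 9, Irvine 7. Irvine has the fewest and is eliminated.
Round 2: Harrow 23, Avon 16, Fairview 9. Fairview has the fewest and is eliminated.
Round 3: Harrow 29, Avon 19. Harrow has a majority.

Irvine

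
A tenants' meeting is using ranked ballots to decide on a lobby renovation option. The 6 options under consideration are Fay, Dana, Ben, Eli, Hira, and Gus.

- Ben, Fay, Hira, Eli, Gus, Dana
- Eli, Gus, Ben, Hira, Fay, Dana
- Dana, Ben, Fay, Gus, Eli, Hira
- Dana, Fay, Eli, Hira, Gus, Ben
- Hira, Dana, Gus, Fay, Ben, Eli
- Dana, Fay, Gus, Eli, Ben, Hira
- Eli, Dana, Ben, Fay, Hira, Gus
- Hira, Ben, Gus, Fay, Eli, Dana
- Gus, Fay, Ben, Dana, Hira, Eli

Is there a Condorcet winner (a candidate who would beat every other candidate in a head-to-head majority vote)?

Yes

Head-to-head results (9 voters total):
Fay vs Dana: Dana wins 5–4.
Fay vs Ben: Ben wins 5–4.
Fay vs Eli: Fay wins 7–2.
Fay vs Hira: Fay wins 6–3.
Fay vs Gus: Fay wins 5–4.
Dana vs Ben: Dana wins 5–4.
Dana vs Eli: Dana wins 5–4.
Dana vs Hira: Dana wins 5–4.
Dana vs Gus: Dana wins 5–4.
Ben vs Eli: Ben wins 5–4.
Ben vs Hira: Ben wins 6–3.
Ben vs Gus: Gus wins 5–4.
Eli vs Hira: Eli wins 5–4.
Eli vs Gus: Gus wins 5–4.
Hira vs Gus: Hira wins 5–4.
Dana beats each rival — Fay (5–4), Ben (5–4), Eli (5–4), Hira (5–4), Gus (5–4) — so Dana is the Condorcet winner.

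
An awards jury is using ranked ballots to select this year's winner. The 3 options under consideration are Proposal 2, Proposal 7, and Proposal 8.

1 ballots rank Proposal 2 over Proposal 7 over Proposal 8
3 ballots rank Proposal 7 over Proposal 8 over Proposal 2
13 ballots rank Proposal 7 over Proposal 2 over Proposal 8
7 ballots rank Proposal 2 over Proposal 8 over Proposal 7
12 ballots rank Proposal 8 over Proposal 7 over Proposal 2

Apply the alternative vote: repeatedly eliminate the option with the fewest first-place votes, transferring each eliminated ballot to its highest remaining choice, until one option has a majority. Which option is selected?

Proposal 8

Round 1: Proposal 7 16, Proposal 8 12, Proposal 2 8. Proposal 2 has the fewest and is eliminated.
Round 2: Proposal 8 19, Proposal 7 17. Proposal 8 has a majority.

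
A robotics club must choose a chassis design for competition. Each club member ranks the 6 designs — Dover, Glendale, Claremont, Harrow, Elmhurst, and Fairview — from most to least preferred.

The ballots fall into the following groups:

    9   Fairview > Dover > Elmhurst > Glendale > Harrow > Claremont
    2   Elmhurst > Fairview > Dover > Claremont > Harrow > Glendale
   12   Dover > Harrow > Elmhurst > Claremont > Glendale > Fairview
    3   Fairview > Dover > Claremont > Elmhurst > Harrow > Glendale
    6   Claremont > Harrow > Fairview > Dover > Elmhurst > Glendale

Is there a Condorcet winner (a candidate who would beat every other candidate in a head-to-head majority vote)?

Head-to-head results (32 voters total):
Dover vs Glendale: Dover wins 32–0.
Dover vs Claremont: Dover wins 26–6.
Dover vs Harrow: Dover wins 26–6.
Dover vs Elmhurst: Dover wins 30–2.
Dover vs Fairview: Fairview wins 20–12.
Glendale vs Claremont: Claremont wins 23–9.
Glendale vs Harrow: Harrow wins 23–9.
Glendale vs Elmhurst: Elmhurst wins 32–0.
Glendale vs Fairview: Fairview wins 20–12.
Claremont vs Harrow: Harrow wins 21–11.
Claremont vs Elmhurst: Elmhurst wins 23–9.
Claremont vs Fairview: Claremont wins 18–14.
Harrow vs Elmhurst: Harrow wins 18–14.
Harrow vs Fairview: Harrow wins 18–14.
Elmhurst vs Fairview: Fairview wins 18–14.
No candidate beats all others: Dover beats Claremont beats Fairview beats Dover, a majority cycle.

No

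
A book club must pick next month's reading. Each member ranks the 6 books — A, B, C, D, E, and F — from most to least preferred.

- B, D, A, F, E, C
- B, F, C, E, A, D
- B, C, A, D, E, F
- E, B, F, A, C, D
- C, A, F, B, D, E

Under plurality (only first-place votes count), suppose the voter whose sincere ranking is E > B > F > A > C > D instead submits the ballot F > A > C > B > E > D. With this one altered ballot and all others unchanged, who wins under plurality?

First-place totals with the altered ballot: A 0, B 3, C 1, D 0, E 0, F 1.
The winner is unchanged: still B.

B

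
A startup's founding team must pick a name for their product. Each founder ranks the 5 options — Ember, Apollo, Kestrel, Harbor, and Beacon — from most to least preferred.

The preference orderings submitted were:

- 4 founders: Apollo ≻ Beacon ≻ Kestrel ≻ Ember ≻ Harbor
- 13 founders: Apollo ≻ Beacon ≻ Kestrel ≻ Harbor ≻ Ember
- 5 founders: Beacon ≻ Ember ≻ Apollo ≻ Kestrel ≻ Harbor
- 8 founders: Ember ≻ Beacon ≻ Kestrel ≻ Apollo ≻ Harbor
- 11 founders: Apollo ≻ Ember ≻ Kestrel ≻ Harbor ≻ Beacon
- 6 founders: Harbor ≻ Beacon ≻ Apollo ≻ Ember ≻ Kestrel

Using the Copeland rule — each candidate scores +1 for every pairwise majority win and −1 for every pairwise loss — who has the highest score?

Pairwise results:
  Ember vs Apollo: Apollo wins 34–13.
  Ember vs Kestrel: Ember wins 30–17.
  Ember vs Harbor: Ember wins 28–19.
  Ember vs Beacon: Beacon wins 28–19.
  Apollo vs Kestrel: Apollo wins 39–8.
  Apollo vs Harbor: Apollo wins 41–6.
  Apollo vs Beacon: Apollo wins 28–19.
  Kestrel vs Harbor: Kestrel wins 41–6.
  Kestrel vs Beacon: Beacon wins 36–11.
  Harbor vs Beacon: Beacon wins 30–17.
Copeland scores (wins − losses):
  Ember: 2 − 2 = 0
  Apollo: 4 − 0 = 4
  Kestrel: 1 − 3 = -2
  Harbor: 0 − 4 = -4
  Beacon: 3 − 1 = 2
Apollo has the best Copeland score.

Apollo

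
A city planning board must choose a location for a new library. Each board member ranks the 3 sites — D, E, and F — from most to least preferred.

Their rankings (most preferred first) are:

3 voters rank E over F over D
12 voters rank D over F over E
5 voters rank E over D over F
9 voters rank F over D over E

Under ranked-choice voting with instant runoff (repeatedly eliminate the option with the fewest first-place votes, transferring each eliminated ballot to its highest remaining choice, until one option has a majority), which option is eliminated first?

E

Round 1: D 12, F 9, E 8. E has the fewest and is eliminated.
Round 2: D 17, F 12. D has a majority.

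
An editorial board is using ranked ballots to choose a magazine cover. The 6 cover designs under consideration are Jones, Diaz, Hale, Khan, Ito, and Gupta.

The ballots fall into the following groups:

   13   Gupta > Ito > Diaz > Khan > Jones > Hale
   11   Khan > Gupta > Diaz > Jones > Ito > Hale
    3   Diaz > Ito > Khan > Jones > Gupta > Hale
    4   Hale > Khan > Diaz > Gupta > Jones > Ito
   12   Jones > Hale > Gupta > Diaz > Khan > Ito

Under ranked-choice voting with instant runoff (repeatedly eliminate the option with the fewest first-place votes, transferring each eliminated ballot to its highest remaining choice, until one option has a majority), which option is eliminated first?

Ito

Round 1: Gupta 13, Jones 12, Khan 11, Hale 4, Diaz 3, Ito 0. Ito has the fewest and is eliminated.
Round 2: Gupta 13, Jones 12, Khan 11, Hale 4, Diaz 3. Diaz has the fewest and is eliminated.
Round 3: Khan 14, Gupta 13, Jones 12, Hale 4. Hale has the fewest and is eliminated.
Round 4: Khan 18, Gupta 13, Jones 12. Jones has the fewest and is eliminated.
Round 5: Gupta 25, Khan 18. Gupta has a majority.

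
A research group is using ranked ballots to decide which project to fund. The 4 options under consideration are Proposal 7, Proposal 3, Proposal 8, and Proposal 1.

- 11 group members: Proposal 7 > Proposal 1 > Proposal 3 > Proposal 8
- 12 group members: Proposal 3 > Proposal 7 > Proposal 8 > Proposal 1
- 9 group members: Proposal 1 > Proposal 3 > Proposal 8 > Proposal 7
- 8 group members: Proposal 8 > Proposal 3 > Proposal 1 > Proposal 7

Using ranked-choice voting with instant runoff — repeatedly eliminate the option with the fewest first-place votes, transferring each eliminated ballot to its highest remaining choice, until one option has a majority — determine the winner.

Proposal 3

Round 1: Proposal 3 12, Proposal 7 11, Proposal 1 9, Proposal 8 8. Proposal 8 has the fewest and is eliminated.
Round 2: Proposal 3 20, Proposal 7 11, Proposal 1 9. Proposal 1 has the fewest and is eliminated.
Round 3: Proposal 3 29, Proposal 7 11. Proposal 3 has a majority.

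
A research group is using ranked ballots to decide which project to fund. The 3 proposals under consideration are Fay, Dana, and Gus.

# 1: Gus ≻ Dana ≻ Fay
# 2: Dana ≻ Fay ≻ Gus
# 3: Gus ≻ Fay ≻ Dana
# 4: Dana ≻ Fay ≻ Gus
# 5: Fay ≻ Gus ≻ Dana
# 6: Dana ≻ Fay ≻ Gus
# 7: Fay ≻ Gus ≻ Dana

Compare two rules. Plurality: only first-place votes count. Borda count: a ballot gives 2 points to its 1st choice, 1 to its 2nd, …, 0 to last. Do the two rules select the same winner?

No

Plurality first-place counts: Fay 2, Dana 3, Gus 2 → Dana.
Borda totals: Fay 8, Dana 7, Gus 6 → Fay.
The two rules disagree: plurality picks Dana, Borda picks Fay.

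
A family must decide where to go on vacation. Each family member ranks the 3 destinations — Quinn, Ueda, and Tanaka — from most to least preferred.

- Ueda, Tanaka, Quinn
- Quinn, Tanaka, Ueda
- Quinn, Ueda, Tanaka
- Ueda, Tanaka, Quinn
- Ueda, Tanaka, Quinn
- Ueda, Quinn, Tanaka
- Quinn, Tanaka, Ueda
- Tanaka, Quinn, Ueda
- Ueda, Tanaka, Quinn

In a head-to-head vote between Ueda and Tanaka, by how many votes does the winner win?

3

Ballots ranking Ueda above Tanaka: 6.
Ballots ranking Tanaka above Ueda: 3.
Ueda wins 6–3, a margin of 3.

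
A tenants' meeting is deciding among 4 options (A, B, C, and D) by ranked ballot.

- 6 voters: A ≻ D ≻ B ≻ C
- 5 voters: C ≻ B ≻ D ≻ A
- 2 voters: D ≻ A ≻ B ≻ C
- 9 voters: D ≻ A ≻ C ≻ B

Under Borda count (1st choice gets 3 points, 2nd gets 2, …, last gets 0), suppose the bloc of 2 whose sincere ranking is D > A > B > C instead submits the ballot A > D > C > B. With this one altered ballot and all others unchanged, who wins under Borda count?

Borda totals with the altered ballot: A 42, B 16, C 26, D 48.
The winner is unchanged: still D.

D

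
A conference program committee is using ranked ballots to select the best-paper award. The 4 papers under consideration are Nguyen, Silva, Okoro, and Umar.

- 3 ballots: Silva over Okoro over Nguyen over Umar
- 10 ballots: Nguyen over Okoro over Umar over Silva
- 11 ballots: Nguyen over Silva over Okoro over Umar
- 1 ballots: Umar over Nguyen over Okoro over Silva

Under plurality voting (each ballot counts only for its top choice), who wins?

First-place vote totals:
  Nguyen: 21
  Silva: 3
  Okoro: 0
  Umar: 1
Nguyen has the most first-place votes.

Nguyen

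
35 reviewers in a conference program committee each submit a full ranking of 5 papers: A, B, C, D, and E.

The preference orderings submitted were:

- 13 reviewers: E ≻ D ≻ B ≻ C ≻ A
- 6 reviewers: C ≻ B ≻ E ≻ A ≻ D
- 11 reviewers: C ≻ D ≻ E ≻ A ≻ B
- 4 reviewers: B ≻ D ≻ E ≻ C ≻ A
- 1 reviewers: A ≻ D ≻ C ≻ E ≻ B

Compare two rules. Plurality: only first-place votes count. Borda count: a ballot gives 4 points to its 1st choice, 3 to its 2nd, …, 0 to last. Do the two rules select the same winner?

No

Plurality first-place counts: A 1, B 4, C 17, D 0, E 13 → C.
Borda totals: A 21, B 60, C 87, D 87, E 95 → E.
The two rules disagree: plurality picks C, Borda picks E.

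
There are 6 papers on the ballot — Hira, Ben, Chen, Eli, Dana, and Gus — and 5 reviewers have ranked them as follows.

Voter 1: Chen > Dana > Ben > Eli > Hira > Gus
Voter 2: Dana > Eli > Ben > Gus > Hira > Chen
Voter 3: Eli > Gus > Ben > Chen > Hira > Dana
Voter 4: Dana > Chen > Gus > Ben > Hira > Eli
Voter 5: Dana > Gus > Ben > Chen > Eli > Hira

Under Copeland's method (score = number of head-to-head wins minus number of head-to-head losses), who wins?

Dana

Pairwise results:
  Hira vs Ben: Ben wins 5–0.
  Hira vs Chen: Chen wins 4–1.
  Hira vs Eli: Eli wins 4–1.
  Hira vs Dana: Dana wins 4–1.
  Hira vs Gus: Gus wins 4–1.
  Ben vs Chen: Ben wins 3–2.
  Ben vs Eli: Ben wins 3–2.
  Ben vs Dana: Dana wins 4–1.
  Ben vs Gus: Gus wins 3–2.
  Chen vs Eli: Chen wins 3–2.
  Chen vs Dana: Dana wins 3–2.
  Chen vs Gus: Gus wins 3–2.
  Eli vs Dana: Dana wins 4–1.
  Eli vs Gus: Eli wins 3–2.
  Dana vs Gus: Dana wins 4–1.
Copeland scores (wins − losses):
  Hira: 0 − 5 = -5
  Ben: 3 − 2 = 1
  Chen: 2 − 3 = -1
  Eli: 2 − 3 = -1
  Dana: 5 − 0 = 5
  Gus: 3 − 2 = 1
Dana has the best Copeland score.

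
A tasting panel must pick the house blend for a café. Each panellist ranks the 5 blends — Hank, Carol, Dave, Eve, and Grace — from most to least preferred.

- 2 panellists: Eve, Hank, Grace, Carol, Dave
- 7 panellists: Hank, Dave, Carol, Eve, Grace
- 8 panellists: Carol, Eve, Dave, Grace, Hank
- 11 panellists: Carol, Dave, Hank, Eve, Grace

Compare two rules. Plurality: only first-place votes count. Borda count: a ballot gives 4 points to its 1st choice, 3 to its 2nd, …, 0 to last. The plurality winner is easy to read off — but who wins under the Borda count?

Plurality first-place counts: Hank 7, Carol 19, Dave 0, Eve 2, Grace 0 → Carol.
Borda totals: Hank 56, Carol 92, Dave 70, Eve 50, Grace 12 → Carol.

Carol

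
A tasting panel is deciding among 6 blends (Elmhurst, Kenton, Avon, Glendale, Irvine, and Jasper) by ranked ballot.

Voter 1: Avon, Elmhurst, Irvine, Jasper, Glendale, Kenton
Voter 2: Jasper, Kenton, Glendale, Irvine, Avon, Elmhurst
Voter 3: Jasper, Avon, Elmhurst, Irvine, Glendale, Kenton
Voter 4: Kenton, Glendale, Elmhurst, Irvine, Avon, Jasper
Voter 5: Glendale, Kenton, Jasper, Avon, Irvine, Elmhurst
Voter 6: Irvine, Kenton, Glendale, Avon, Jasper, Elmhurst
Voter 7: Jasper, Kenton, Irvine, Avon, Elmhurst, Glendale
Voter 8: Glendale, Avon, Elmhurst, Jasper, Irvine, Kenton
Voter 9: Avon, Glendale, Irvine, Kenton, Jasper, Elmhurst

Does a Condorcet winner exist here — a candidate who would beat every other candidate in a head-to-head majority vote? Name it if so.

Glendale

Head-to-head results (9 voters total):
Elmhurst vs Kenton: Kenton wins 6–3.
Elmhurst vs Avon: Avon wins 8–1.
Elmhurst vs Glendale: Glendale wins 6–3.
Elmhurst vs Irvine: Irvine wins 5–4.
Elmhurst vs Jasper: Jasper wins 6–3.
Kenton vs Avon: Kenton wins 5–4.
Kenton vs Glendale: Glendale wins 5–4.
Kenton vs Irvine: Irvine wins 5–4.
Kenton vs Jasper: Jasper wins 5–4.
Avon vs Glendale: Glendale wins 5–4.
Avon vs Irvine: Avon wins 5–4.
Avon vs Jasper: Avon wins 5–4.
Glendale vs Irvine: Glendale wins 5–4.
Glendale vs Jasper: Glendale wins 5–4.
Irvine vs Jasper: Jasper wins 5–4.
Glendale beats each rival — Elmhurst (6–3), Kenton (5–4), Avon (5–4), Irvine (5–4), Jasper (5–4) — so Glendale is the Condorcet winner.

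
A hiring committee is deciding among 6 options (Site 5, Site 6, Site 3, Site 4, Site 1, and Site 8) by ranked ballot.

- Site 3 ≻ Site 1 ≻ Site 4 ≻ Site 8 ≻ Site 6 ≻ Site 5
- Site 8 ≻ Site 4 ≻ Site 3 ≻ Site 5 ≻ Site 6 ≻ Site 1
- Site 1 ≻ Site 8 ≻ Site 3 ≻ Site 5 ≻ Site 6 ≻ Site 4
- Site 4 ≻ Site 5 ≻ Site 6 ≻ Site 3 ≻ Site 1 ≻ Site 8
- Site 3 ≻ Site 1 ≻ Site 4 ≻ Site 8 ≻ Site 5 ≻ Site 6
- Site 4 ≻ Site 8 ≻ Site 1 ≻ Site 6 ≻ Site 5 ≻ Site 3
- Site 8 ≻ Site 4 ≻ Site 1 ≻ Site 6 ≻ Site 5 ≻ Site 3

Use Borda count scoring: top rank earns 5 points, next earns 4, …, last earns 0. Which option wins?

Borda scores:
  Site 5: 0 + 2 + 2 + 4 + 1 + 1 + 1 = 11
  Site 6: 1 + 1 + 1 + 3 + 0 + 2 + 2 = 10
  Site 3: 5 + 3 + 3 + 2 + 5 + 0 + 0 = 18
  Site 4: 3 + 4 + 0 + 5 + 3 + 5 + 4 = 24
  Site 1: 4 + 0 + 5 + 1 + 4 + 3 + 3 = 20
  Site 8: 2 + 5 + 4 + 0 + 2 + 4 + 5 = 22
Site 4 has the highest total.

Site 4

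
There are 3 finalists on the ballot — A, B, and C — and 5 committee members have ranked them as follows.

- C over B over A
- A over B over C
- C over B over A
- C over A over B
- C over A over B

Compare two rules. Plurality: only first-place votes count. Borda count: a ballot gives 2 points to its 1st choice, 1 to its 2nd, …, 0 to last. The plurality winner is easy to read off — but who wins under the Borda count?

Plurality first-place counts: A 1, B 0, C 4 → C.
Borda totals: A 4, B 3, C 8 → C.

C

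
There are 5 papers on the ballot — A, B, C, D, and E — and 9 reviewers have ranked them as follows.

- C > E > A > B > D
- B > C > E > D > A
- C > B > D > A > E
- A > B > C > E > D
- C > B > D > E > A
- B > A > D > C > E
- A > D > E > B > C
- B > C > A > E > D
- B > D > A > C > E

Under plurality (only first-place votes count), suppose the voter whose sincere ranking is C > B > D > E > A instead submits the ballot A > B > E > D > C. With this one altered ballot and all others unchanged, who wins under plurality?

B

First-place totals with the altered ballot: A 3, B 4, C 2, D 0, E 0.
The winner is unchanged: still B.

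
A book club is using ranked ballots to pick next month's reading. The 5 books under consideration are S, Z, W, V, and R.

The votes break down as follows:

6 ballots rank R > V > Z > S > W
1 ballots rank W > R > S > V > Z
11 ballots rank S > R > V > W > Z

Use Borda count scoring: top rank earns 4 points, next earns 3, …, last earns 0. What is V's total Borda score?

Borda scores:
  S: 6·1 + 2 + 11·4 = 52
  Z: 6·2 + 0 + 11·0 = 12
  W: 6·0 + 4 + 11·1 = 15
  V: 6·3 + 1 + 11·2 = 41
  R: 6·4 + 3 + 11·3 = 60

41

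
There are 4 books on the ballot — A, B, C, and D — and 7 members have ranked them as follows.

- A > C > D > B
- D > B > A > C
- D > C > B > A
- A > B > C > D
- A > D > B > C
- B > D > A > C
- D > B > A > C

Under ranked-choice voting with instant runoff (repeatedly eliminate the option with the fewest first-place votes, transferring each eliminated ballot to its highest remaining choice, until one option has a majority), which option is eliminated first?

Round 1: A 3, D 3, B 1, C 0. C has the fewest and is eliminated.
Round 2: A 3, D 3, B 1. B has the fewest and is eliminated.
Round 3: D 4, A 3. D has a majority.

C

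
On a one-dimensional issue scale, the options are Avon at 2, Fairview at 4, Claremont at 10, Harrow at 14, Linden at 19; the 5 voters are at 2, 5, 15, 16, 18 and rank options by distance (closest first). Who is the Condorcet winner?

Harrow

With single-peaked preferences on a line, the Condorcet winner is the candidate closest to the median voter.
The median voter (position 15) is closest to Harrow at 14.
Check: Harrow vs Linden — voters closer to Harrow: 4 of 5.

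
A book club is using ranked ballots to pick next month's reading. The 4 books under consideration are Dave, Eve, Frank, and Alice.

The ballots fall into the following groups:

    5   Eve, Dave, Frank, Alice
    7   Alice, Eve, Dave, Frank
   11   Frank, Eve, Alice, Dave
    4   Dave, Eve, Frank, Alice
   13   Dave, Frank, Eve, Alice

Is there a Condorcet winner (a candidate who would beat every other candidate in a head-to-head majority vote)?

Head-to-head results (40 voters total):
Dave vs Eve: Eve wins 23–17.
Dave vs Frank: Dave wins 29–11.
Dave vs Alice: Dave wins 22–18.
Eve vs Frank: Frank wins 24–16.
Eve vs Alice: Eve wins 33–7.
Frank vs Alice: Frank wins 33–7.
No candidate beats all others: Dave beats Frank beats Eve beats Dave, a majority cycle.

No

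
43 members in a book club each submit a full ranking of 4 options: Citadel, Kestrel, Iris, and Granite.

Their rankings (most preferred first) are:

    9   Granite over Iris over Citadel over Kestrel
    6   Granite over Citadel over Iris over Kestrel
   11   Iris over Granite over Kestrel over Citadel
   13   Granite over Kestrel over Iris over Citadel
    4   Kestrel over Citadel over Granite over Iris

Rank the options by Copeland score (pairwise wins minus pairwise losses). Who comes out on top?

Pairwise results:
  Citadel vs Kestrel: Kestrel wins 28–15.
  Citadel vs Iris: Iris wins 33–10.
  Citadel vs Granite: Granite wins 39–4.
  Kestrel vs Iris: Iris wins 26–17.
  Kestrel vs Granite: Granite wins 39–4.
  Iris vs Granite: Granite wins 32–11.
Copeland scores (wins − losses):
  Citadel: 0 − 3 = -3
  Kestrel: 1 − 2 = -1
  Iris: 2 − 1 = 1
  Granite: 3 − 0 = 3
Granite has the best Copeland score.

Granite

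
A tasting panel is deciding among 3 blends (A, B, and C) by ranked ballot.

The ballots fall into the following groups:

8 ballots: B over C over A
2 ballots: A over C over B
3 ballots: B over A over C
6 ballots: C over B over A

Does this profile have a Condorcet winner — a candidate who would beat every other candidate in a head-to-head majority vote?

Yes

Head-to-head results (19 voters total):
A vs B: B wins 17–2.
A vs C: C wins 14–5.
B vs C: B wins 11–8.
B beats each rival — A (17–2), C (11–8) — so B is the Condorcet winner.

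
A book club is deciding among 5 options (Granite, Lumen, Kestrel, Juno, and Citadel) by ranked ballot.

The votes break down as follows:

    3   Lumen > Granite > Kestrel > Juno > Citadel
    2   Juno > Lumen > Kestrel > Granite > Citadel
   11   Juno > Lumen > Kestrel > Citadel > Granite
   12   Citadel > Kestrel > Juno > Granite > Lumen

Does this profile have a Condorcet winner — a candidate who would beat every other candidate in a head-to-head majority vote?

No

Head-to-head results (28 voters total):
Granite vs Lumen: Lumen wins 16–12.
Granite vs Kestrel: Kestrel wins 25–3.
Granite vs Juno: Juno wins 25–3.
Granite vs Citadel: Citadel wins 23–5.
Lumen vs Kestrel: Lumen wins 16–12.
Lumen vs Juno: Juno wins 25–3.
Lumen vs Citadel: Lumen wins 16–12.
Kestrel vs Juno: Kestrel wins 15–13.
Kestrel vs Citadel: Kestrel wins 16–12.
Juno vs Citadel: Juno wins 16–12.
No candidate beats all others: Lumen beats Kestrel beats Juno beats Lumen, a majority cycle.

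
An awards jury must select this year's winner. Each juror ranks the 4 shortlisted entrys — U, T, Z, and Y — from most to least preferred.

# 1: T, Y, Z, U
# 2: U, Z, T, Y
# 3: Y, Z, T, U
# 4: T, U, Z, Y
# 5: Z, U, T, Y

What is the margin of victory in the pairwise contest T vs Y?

Ballots ranking T above Y: 4.
Ballots ranking Y above T: 1.
T wins 4–1, a margin of 3.

3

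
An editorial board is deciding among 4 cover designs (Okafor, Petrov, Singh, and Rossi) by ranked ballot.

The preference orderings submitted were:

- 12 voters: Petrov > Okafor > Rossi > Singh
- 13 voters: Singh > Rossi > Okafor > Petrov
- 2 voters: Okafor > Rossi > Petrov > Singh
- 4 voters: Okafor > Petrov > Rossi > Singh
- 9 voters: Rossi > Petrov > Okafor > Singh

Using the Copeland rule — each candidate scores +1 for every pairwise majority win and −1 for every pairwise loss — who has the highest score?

Pairwise results:
  Okafor vs Petrov: Petrov wins 21–19.
  Okafor vs Singh: Okafor wins 27–13.
  Okafor vs Rossi: Rossi wins 22–18.
  Petrov vs Singh: Petrov wins 27–13.
  Petrov vs Rossi: Rossi wins 24–16.
  Singh vs Rossi: Rossi wins 27–13.
Copeland scores (wins − losses):
  Okafor: 1 − 2 = -1
  Petrov: 2 − 1 = 1
  Singh: 0 − 3 = -3
  Rossi: 3 − 0 = 3
Rossi has the best Copeland score.

Rossi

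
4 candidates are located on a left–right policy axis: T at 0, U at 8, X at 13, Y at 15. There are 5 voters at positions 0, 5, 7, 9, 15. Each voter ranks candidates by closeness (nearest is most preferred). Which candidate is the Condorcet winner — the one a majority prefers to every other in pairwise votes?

U

With single-peaked preferences on a line, the Condorcet winner is the candidate closest to the median voter.
The median voter (position 7) is closest to U at 8.
Check: U vs X — voters closer to U: 4 of 5.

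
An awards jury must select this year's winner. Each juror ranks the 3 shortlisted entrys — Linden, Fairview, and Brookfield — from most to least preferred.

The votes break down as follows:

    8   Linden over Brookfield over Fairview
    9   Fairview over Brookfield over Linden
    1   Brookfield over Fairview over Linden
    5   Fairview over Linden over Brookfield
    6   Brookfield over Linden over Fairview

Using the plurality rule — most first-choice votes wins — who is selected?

Fairview

First-place vote totals:
  Linden: 8
  Fairview: 14
  Brookfield: 7
Fairview has the most first-place votes.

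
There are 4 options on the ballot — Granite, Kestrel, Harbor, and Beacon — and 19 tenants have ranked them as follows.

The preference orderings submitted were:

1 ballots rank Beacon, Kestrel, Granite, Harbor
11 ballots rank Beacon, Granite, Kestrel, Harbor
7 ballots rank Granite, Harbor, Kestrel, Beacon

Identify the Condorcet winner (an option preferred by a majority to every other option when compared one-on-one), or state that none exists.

Beacon

Head-to-head results (19 voters total):
Granite vs Kestrel: Granite wins 18–1.
Granite vs Harbor: Granite wins 19–0.
Granite vs Beacon: Beacon wins 12–7.
Kestrel vs Harbor: Kestrel wins 12–7.
Kestrel vs Beacon: Beacon wins 12–7.
Harbor vs Beacon: Beacon wins 12–7.
Beacon beats each rival — Granite (12–7), Kestrel (12–7), Harbor (12–7) — so Beacon is the Condorcet winner.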